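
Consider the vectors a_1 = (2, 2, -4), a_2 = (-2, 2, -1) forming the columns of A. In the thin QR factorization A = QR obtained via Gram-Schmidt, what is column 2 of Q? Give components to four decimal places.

a_1 = (2, 2, -4); ‖a_1‖ = 4.8990, so e_1 = (0.4082, 0.4082, -0.8165).
e_1·a_2 = 0.4082·(-2) + 0.4082·2 + (-0.8165)·(-1) = 0.8165.
u_2 = a_2 − 0.8165·e_1 = (-2.3333, 1.6667, -0.3333).
‖u_2‖ = 2.8868, so e_2 = (-0.8083, 0.5774, -0.1155).

e_2 = (-0.8083, 0.5774, -0.1155)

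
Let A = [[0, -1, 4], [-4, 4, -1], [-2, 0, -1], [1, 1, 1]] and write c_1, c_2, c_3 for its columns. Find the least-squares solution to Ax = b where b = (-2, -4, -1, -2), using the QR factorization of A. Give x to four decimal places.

q_1 = c_1/‖c_1‖ = (0, -4, -2, 1)/4.5826 = (0.0000, -0.8729, -0.4364, 0.2182).
r_{12} = q_1·c_2 = -3.2733.
u_2 = c_2 + 3.2733·q_1 = (-1.0000, 1.1429, -1.4286, 1.7143).
‖u_2‖ = 2.6992, so q_2 = (-0.3705, 0.4234, -0.5293, 0.6351).
r_{13} = q_1·c_3 = 1.5275; r_{23} = q_2·c_3 = -0.7410.
u_3 = c_3 − 1.5275·q_1 + 0.7410·q_2 = (3.7255, 0.6471, -0.7255, 1.1373).
‖u_3‖ = 4.0147, so q_3 = (0.9280, 0.1612, -0.1807, 0.2833).
Qᵀb = (3.4915, -1.6936, -2.8865).
Back-substitute: x_3 = -2.8865/4.0147 = -0.7190.
x_2 = (-1.6936 + 0.7410·(-0.7190))/2.6992 = -0.8248.
x_1 = (3.4915 + 3.2733·(-0.8248) − 1.5275·(-0.7190))/4.5826 = 0.4124.

x = (0.4124, -0.8248, -0.7190)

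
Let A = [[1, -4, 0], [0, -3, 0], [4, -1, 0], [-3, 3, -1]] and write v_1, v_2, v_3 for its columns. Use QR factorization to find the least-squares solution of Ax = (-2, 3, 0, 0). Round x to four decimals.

x = (-0.1587, -0.0873, 0.2143)

v_1 = (1, 0, 4, -3); ‖v_1‖ = 5.0990, so q_1 = (0.1961, 0.0000, 0.7845, -0.5883).
q_1·v_2 = 0.1961·(-4) + 0.0000·(-3) + 0.7845·(-1) + (-0.5883)·3 = -3.3340.
u_2 = v_2 + 3.3340·q_1 = (-3.3462, -3.0000, 1.6154, 1.0385).
‖u_2‖ = 4.8872, so q_2 = (-0.6847, -0.6138, 0.3305, 0.2125).
q_1·v_3 = 0.1961·0 + 0.0000·0 + 0.7845·0 + (-0.5883)·(-1) = 0.5883; q_2·v_3 = (-0.6847)·0 + (-0.6138)·0 + 0.3305·0 + 0.2125·(-1) = -0.2125.
u_3 = v_3 − 0.5883·q_1 + 0.2125·q_2 = (-0.2609, -0.1304, -0.3913, -0.6087).
‖u_3‖ = 0.7802, so q_3 = (-0.3344, -0.1672, -0.5016, -0.7802).
Qᵀb = (-0.3922, -0.4722, 0.1672).
Back-substitute: x_3 = 0.1672/0.7802 = 0.2143.
x_2 = (-0.4722 + 0.2125·0.2143)/4.8872 = -0.0873.
x_1 = (-0.3922 + 3.3340·(-0.0873) − 0.5883·0.2143)/5.0990 = -0.1587.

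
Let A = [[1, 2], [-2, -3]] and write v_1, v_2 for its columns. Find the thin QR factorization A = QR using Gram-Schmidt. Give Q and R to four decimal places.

Q = [[0.4472, 0.8944], [-0.8944, 0.4472]], R = [[2.2361, 3.5777], [0.0000, 0.4472]]

q_1 = v_1/‖v_1‖ = (1, -2)/2.2361 = (0.4472, -0.8944).
r_{12} = q_1·v_2 = 3.5777.
u_2 = v_2 − 3.5777·q_1 = (0.4000, 0.2000).
‖u_2‖ = 0.4472, so q_2 = (0.8944, 0.4472).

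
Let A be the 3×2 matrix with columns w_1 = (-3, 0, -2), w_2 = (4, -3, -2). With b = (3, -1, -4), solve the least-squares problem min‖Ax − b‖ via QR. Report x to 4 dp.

q_1 = w_1/‖w_1‖ = (-3, 0, -2)/3.6056 = (-0.8321, 0.0000, -0.5547).
r_{12} = q_1·w_2 = -2.2188.
u_2 = w_2 + 2.2188·q_1 = (2.1538, -3.0000, -3.2308).
‖u_2‖ = 4.9068, so q_2 = (0.4389, -0.6114, -0.6584).
Qᵀb = (-0.2774, 4.5619).
Back-substitute: x_2 = 4.5619/4.9068 = 0.9297.
x_1 = (-0.2774 + 2.2188·0.9297)/3.6056 = 0.4952.

x = (0.4952, 0.9297)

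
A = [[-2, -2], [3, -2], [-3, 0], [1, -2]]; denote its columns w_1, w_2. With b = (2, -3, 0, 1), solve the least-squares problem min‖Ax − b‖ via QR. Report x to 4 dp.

w_1 = (-2, 3, -3, 1); ‖w_1‖ = 4.7958, so e_1 = (-0.4170, 0.6255, -0.6255, 0.2085).
e_1·w_2 = (-0.4170)·(-2) + 0.6255·(-2) + (-0.6255)·0 + 0.2085·(-2) = -0.8341.
u_2 = w_2 + 0.8341·e_1 = (-2.3478, -1.4783, -0.5217, -1.8261).
‖u_2‖ = 3.3622, so e_2 = (-0.6983, -0.4397, -0.1552, -0.5431).
Qᵀb = (-2.5022, -0.6207).
Back-substitute: x_2 = -0.6207/3.3622 = -0.1846.
x_1 = (-2.5022 + 0.8341·(-0.1846))/4.7958 = -0.5538.

x = (-0.5538, -0.1846)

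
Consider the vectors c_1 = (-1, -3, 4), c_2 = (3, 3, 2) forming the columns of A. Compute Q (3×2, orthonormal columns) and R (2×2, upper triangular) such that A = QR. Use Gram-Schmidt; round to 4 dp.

Q = [[-0.1961, 0.6155], [-0.5883, 0.5489], [0.7845, 0.5656]], R = [[5.0990, -0.7845], [0.0000, 4.6244]]

c_1 = (-1, -3, 4); ‖c_1‖ = 5.0990, so e_1 = (-0.1961, -0.5883, 0.7845).
e_1·c_2 = (-0.1961)·3 + (-0.5883)·3 + 0.7845·2 = -0.7845.
u_2 = c_2 + 0.7845·e_1 = (2.8462, 2.5385, 2.6154).
‖u_2‖ = 4.6244, so e_2 = (0.6155, 0.5489, 0.5656).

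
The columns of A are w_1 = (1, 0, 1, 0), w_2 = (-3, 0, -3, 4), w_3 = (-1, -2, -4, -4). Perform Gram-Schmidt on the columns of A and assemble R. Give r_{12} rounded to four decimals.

q_1 = w_1/‖w_1‖ = (1, 0, 1, 0)/1.4142 = (0.7071, 0.0000, 0.7071, 0.0000).
r_{12} = q_1·w_2 = -4.2426.

r_{12} = -4.2426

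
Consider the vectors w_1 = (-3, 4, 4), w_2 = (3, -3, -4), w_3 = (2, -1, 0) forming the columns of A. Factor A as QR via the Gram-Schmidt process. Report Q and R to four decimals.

Q = [[-0.4685, 0.3748, 0.8000], [0.6247, 0.7809, 0.0000], [0.6247, -0.4998, 0.6000]], R = [[6.4031, -5.7784, -1.5617], [0.0000, 0.7809, -0.0312], [0.0000, 0.0000, 1.6000]]

e_1 = w_1/‖w_1‖ = (-3, 4, 4)/6.4031 = (-0.4685, 0.6247, 0.6247).
r_{12} = e_1·w_2 = -5.7784.
u_2 = w_2 + 5.7784·e_1 = (0.2927, 0.6098, -0.3902).
‖u_2‖ = 0.7809, so e_2 = (0.3748, 0.7809, -0.4998).
r_{13} = e_1·w_3 = -1.5617; r_{23} = e_2·w_3 = -0.0312.
u_3 = w_3 + 1.5617·e_1 + 0.0312·e_2 = (1.2800, 0.0000, 0.9600).
‖u_3‖ = 1.6000, so e_3 = (0.8000, 0.0000, 0.6000).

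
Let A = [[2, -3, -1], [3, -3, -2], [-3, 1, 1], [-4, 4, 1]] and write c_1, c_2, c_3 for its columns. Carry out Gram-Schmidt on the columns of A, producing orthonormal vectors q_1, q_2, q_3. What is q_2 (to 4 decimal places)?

q_2 = (-0.5657, -0.1476, -0.7871, 0.1968)

c_1 = (2, 3, -3, -4); ‖c_1‖ = 6.1644, so q_1 = (0.3244, 0.4867, -0.4867, -0.6489).
q_1·c_2 = 0.3244·(-3) + 0.4867·(-3) + (-0.4867)·1 + (-0.6489)·4 = -5.5155.
u_2 = c_2 + 5.5155·q_1 = (-1.2105, -0.3158, -1.6842, 0.4211).
‖u_2‖ = 2.1398, so q_2 = (-0.5657, -0.1476, -0.7871, 0.1968).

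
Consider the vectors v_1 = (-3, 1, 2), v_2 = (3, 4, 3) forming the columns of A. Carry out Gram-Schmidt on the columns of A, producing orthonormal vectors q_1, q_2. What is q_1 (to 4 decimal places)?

q_1 = v_1/‖v_1‖ = (-3, 1, 2)/3.7417 = (-0.8018, 0.2673, 0.5345).

q_1 = (-0.8018, 0.2673, 0.5345)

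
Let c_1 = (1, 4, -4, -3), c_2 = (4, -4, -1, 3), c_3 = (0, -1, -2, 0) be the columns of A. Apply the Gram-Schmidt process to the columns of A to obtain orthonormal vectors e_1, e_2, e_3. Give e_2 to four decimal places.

c_1 = (1, 4, -4, -3); ‖c_1‖ = 6.4807, so e_1 = (0.1543, 0.6172, -0.6172, -0.4629).
e_1·c_2 = 0.1543·4 + 0.6172·(-4) + (-0.6172)·(-1) + (-0.4629)·3 = -2.6232.
u_2 = c_2 + 2.6232·e_1 = (4.4048, -2.3810, -2.6190, 1.7857).
‖u_2‖ = 5.9261, so e_2 = (0.7433, -0.4018, -0.4419, 0.3013).

e_2 = (0.7433, -0.4018, -0.4419, 0.3013)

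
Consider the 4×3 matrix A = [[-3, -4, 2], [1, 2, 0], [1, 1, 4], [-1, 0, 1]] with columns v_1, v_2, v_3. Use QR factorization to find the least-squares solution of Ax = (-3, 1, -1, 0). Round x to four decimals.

x = (-0.2637, 0.7363, -0.3736)

v_1 = (-3, 1, 1, -1); ‖v_1‖ = 3.4641, so q_1 = (-0.8660, 0.2887, 0.2887, -0.2887).
q_1·v_2 = (-0.8660)·(-4) + 0.2887·2 + 0.2887·1 + (-0.2887)·0 = 4.3301.
u_2 = v_2 − 4.3301·q_1 = (-0.2500, 0.7500, -0.2500, 1.2500).
‖u_2‖ = 1.5000, so q_2 = (-0.1667, 0.5000, -0.1667, 0.8333).
q_1·v_3 = (-0.8660)·2 + 0.2887·0 + 0.2887·4 + (-0.2887)·1 = -0.8660; q_2·v_3 = (-0.1667)·2 + 0.5000·0 + (-0.1667)·4 + 0.8333·1 = -0.1667.
u_3 = v_3 + 0.8660·q_1 + 0.1667·q_2 = (1.2222, 0.3333, 4.2222, 0.8889).
‖u_3‖ = 4.4969, so q_3 = (0.2718, 0.0741, 0.9389, 0.1977).
Qᵀb = (2.5981, 1.1667, -1.6802).
Back-substitute: x_3 = -1.6802/4.4969 = -0.3736.
x_2 = (1.1667 + 0.1667·(-0.3736))/1.5000 = 0.7363.
x_1 = (2.5981 − 4.3301·0.7363 + 0.8660·(-0.3736))/3.4641 = -0.2637.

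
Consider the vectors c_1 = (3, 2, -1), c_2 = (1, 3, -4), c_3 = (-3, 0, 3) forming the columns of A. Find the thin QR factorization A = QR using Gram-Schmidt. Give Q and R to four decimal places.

Q = [[0.8018, -0.4785, -0.3581], [0.5345, 0.3062, 0.7877], [-0.2673, -0.8230, 0.5013]], R = [[3.7417, 3.4744, -3.2071], [0.0000, 3.7321, -1.0335], [0.0000, 0.0000, 2.5780]]

e_1 = c_1/‖c_1‖ = (3, 2, -1)/3.7417 = (0.8018, 0.5345, -0.2673).
r_{12} = e_1·c_2 = 3.4744.
u_2 = c_2 − 3.4744·e_1 = (-1.7857, 1.1429, -3.0714).
‖u_2‖ = 3.7321, so e_2 = (-0.4785, 0.3062, -0.8230).
r_{13} = e_1·c_3 = -3.2071; r_{23} = e_2·c_3 = -1.0335.
u_3 = c_3 + 3.2071·e_1 + 1.0335·e_2 = (-0.9231, 2.0308, 1.2923).
‖u_3‖ = 2.5780, so e_3 = (-0.3581, 0.7877, 0.5013).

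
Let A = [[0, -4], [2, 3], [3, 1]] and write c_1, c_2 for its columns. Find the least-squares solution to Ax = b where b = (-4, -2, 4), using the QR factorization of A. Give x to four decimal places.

x = (0.3191, 0.4280)

c_1 = (0, 2, 3); ‖c_1‖ = 3.6056, so e_1 = (0.0000, 0.5547, 0.8321).
e_1·c_2 = 0.0000·(-4) + 0.5547·3 + 0.8321·1 = 2.4962.
u_2 = c_2 − 2.4962·e_1 = (-4.0000, 1.6154, -1.0769).
‖u_2‖ = 4.4463, so e_2 = (-0.8996, 0.3633, -0.2422).
Qᵀb = (2.2188, 1.9031).
Back-substitute: x_2 = 1.9031/4.4463 = 0.4280.
x_1 = (2.2188 − 2.4962·0.4280)/3.6056 = 0.3191.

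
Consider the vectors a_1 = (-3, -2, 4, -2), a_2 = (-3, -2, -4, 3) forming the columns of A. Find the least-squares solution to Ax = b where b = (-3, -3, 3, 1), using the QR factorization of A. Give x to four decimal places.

x = (0.8559, 0.3606)

q_1 = a_1/‖a_1‖ = (-3, -2, 4, -2)/5.7446 = (-0.5222, -0.3482, 0.6963, -0.3482).
r_{12} = q_1·a_2 = -1.5667.
u_2 = a_2 + 1.5667·q_1 = (-3.8182, -2.5455, -2.9091, 2.4545).
‖u_2‖ = 5.9620, so q_2 = (-0.6404, -0.4269, -0.4879, 0.4117).
Qᵀb = (4.3519, 2.1500).
Back-substitute: x_2 = 2.1500/5.9620 = 0.3606.
x_1 = (4.3519 + 1.5667·0.3606)/5.7446 = 0.8559.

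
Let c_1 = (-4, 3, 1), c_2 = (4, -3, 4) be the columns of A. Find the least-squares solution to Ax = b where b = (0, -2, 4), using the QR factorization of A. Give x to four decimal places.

c_1 = (-4, 3, 1); ‖c_1‖ = 5.0990, so e_1 = (-0.7845, 0.5883, 0.1961).
e_1·c_2 = (-0.7845)·4 + 0.5883·(-3) + 0.1961·4 = -4.1184.
u_2 = c_2 + 4.1184·e_1 = (0.7692, -0.5769, 4.8077).
‖u_2‖ = 4.9029, so e_2 = (0.1569, -0.1177, 0.9806).
Qᵀb = (-0.3922, 4.1577).
Back-substitute: x_2 = 4.1577/4.9029 = 0.8480.
x_1 = (-0.3922 + 4.1184·0.8480)/5.0990 = 0.6080.

x = (0.6080, 0.8480)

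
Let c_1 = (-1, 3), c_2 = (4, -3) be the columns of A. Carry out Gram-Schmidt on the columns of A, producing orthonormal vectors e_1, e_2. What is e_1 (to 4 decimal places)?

e_1 = (-0.3162, 0.9487)

c_1 = (-1, 3); ‖c_1‖ = 3.1623, so e_1 = (-0.3162, 0.9487).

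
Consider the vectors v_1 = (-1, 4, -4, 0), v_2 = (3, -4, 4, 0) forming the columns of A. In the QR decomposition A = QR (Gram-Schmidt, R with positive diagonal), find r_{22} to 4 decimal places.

v_1 = (-1, 4, -4, 0); ‖v_1‖ = 5.7446, so e_1 = (-0.1741, 0.6963, -0.6963, 0.0000).
e_1·v_2 = (-0.1741)·3 + 0.6963·(-4) + (-0.6963)·4 + 0.0000·0 = -6.0927.
u_2 = v_2 + 6.0927·e_1 = (1.9394, 0.2424, -0.2424, 0.0000).
r_{22} = ‖u_2‖ = 1.9695.

r_{22} = 1.9695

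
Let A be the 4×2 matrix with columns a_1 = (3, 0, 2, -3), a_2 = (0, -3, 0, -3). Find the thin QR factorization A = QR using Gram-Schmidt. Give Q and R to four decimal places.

a_1 = (3, 0, 2, -3); ‖a_1‖ = 4.6904, so q_1 = (0.6396, 0.0000, 0.4264, -0.6396).
q_1·a_2 = 0.6396·0 + 0.0000·(-3) + 0.4264·0 + (-0.6396)·(-3) = 1.9188.
u_2 = a_2 − 1.9188·q_1 = (-1.2273, -3.0000, -0.8182, -1.7727).
‖u_2‖ = 3.7839, so q_2 = (-0.3243, -0.7928, -0.2162, -0.4685).

Q = [[0.6396, -0.3243], [0.0000, -0.7928], [0.4264, -0.2162], [-0.6396, -0.4685]], R = [[4.6904, 1.9188], [0.0000, 3.7839]]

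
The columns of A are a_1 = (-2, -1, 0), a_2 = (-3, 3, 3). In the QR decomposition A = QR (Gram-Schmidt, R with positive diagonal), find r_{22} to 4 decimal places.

a_1 = (-2, -1, 0); ‖a_1‖ = 2.2361, so e_1 = (-0.8944, -0.4472, 0.0000).
e_1·a_2 = (-0.8944)·(-3) + (-0.4472)·3 + 0.0000·3 = 1.3416.
u_2 = a_2 − 1.3416·e_1 = (-1.8000, 3.6000, 3.0000).
r_{22} = ‖u_2‖ = 5.0200.

r_{22} = 5.0200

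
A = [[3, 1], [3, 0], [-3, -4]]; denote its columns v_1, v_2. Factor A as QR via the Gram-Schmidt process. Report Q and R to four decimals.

v_1 = (3, 3, -3); ‖v_1‖ = 5.1962, so e_1 = (0.5774, 0.5774, -0.5774).
e_1·v_2 = 0.5774·1 + 0.5774·0 + (-0.5774)·(-4) = 2.8868.
u_2 = v_2 − 2.8868·e_1 = (-0.6667, -1.6667, -2.3333).
‖u_2‖ = 2.9439, so e_2 = (-0.2265, -0.5661, -0.7926).

Q = [[0.5774, -0.2265], [0.5774, -0.5661], [-0.5774, -0.7926]], R = [[5.1962, 2.8868], [0.0000, 2.9439]]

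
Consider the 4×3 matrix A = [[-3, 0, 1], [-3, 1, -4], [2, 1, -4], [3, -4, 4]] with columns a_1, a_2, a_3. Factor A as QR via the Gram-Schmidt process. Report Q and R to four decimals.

a_1 = (-3, -3, 2, 3); ‖a_1‖ = 5.5678, so e_1 = (-0.5388, -0.5388, 0.3592, 0.5388).
e_1·a_2 = (-0.5388)·0 + (-0.5388)·1 + 0.3592·1 + 0.5388·(-4) = -2.3349.
u_2 = a_2 + 2.3349·e_1 = (-1.2581, -0.2581, 1.8387, -2.7419).
‖u_2‖ = 3.5424, so e_2 = (-0.3551, -0.0729, 0.5191, -0.7740).
e_1·a_3 = (-0.5388)·1 + (-0.5388)·(-4) + 0.3592·(-4) + 0.5388·4 = 2.3349; e_2·a_3 = (-0.3551)·1 + (-0.0729)·(-4) + 0.5191·(-4) + (-0.7740)·4 = -5.2362.
u_3 = a_3 − 2.3349·e_1 + 5.2362·e_2 = (0.3985, -3.1234, -2.1208, -1.3111).
‖u_3‖ = 4.0164, so e_3 = (0.0992, -0.7777, -0.5280, -0.3264).

Q = [[-0.5388, -0.3551, 0.0992], [-0.5388, -0.0729, -0.7777], [0.3592, 0.5191, -0.5280], [0.5388, -0.7740, -0.3264]], R = [[5.5678, -2.3349, 2.3349], [0.0000, 3.5424, -5.2362], [0.0000, 0.0000, 4.0164]]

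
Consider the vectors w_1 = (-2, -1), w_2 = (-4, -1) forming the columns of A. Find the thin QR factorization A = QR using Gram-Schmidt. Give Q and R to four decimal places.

Q = [[-0.8944, -0.4472], [-0.4472, 0.8944]], R = [[2.2361, 4.0249], [0.0000, 0.8944]]

q_1 = w_1/‖w_1‖ = (-2, -1)/2.2361 = (-0.8944, -0.4472).
r_{12} = q_1·w_2 = 4.0249.
u_2 = w_2 − 4.0249·q_1 = (-0.4000, 0.8000).
‖u_2‖ = 0.8944, so q_2 = (-0.4472, 0.8944).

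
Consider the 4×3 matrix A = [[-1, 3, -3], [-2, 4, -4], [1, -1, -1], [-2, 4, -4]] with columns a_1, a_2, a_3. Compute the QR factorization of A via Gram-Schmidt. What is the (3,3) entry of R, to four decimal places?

q_1 = a_1/‖a_1‖ = (-1, -2, 1, -2)/3.1623 = (-0.3162, -0.6325, 0.3162, -0.6325).
r_{12} = q_1·a_2 = -6.3246.
u_2 = a_2 + 6.3246·q_1 = (1.0000, 0.0000, 1.0000, 0.0000).
‖u_2‖ = 1.4142, so q_2 = (0.7071, 0.0000, 0.7071, 0.0000).
r_{13} = q_1·a_3 = 5.6921; r_{23} = q_2·a_3 = -2.8284.
u_3 = a_3 − 5.6921·q_1 + 2.8284·q_2 = (0.8000, -0.4000, -0.8000, -0.4000).
r_{33} = ‖u_3‖ = 1.2649.

r_{33} = 1.2649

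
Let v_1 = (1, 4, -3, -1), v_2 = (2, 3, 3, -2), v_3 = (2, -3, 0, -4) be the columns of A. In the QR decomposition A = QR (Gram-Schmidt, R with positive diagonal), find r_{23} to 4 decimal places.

r_{23} = 0.9263

v_1 = (1, 4, -3, -1); ‖v_1‖ = 5.1962, so e_1 = (0.1925, 0.7698, -0.5774, -0.1925).
e_1·v_2 = 0.1925·2 + 0.7698·3 + (-0.5774)·3 + (-0.1925)·(-2) = 1.3472.
u_2 = v_2 − 1.3472·e_1 = (1.7407, 1.9630, 3.7778, -1.7407).
‖u_2‖ = 4.9178, so e_2 = (0.3540, 0.3992, 0.7682, -0.3540).
r_{23} = e_2·v_3 = 0.9263.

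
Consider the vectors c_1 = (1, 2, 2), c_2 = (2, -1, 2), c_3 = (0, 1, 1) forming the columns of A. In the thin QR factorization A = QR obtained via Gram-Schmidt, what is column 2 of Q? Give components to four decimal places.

c_1 = (1, 2, 2); ‖c_1‖ = 3.0000, so e_1 = (0.3333, 0.6667, 0.6667).
e_1·c_2 = 0.3333·2 + 0.6667·(-1) + 0.6667·2 = 1.3333.
u_2 = c_2 − 1.3333·e_1 = (1.5556, -1.8889, 1.1111).
‖u_2‖ = 2.6874, so e_2 = (0.5788, -0.7029, 0.4134).

e_2 = (0.5788, -0.7029, 0.4134)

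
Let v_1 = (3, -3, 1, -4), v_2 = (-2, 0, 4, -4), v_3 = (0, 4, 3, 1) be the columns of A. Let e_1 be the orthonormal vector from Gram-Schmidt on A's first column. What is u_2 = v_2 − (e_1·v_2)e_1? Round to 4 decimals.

v_1 = (3, -3, 1, -4); ‖v_1‖ = 5.9161, so e_1 = (0.5071, -0.5071, 0.1690, -0.6761).
e_1·v_2 = 0.5071·(-2) + (-0.5071)·0 + 0.1690·4 + (-0.6761)·(-4) = 2.3664.
u_2 = v_2 − 2.3664·e_1 = (-3.2000, 1.2000, 3.6000, -2.4000).

u_2 = (-3.2000, 1.2000, 3.6000, -2.4000)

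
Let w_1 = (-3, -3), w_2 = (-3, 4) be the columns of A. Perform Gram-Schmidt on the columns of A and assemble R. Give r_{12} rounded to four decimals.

w_1 = (-3, -3); ‖w_1‖ = 4.2426, so e_1 = (-0.7071, -0.7071).
r_{12} = e_1·w_2 = -0.7071.

r_{12} = -0.7071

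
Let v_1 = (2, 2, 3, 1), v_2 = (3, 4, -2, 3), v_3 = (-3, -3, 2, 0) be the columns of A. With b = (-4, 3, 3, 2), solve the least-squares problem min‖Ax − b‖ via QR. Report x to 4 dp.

x = (0.4811, 0.8566, 1.5137)

q_1 = v_1/‖v_1‖ = (2, 2, 3, 1)/4.2426 = (0.4714, 0.4714, 0.7071, 0.2357).
r_{12} = q_1·v_2 = 2.5927.
u_2 = v_2 − 2.5927·q_1 = (1.7778, 2.7778, -3.8333, 2.3889).
‖u_2‖ = 5.5927, so q_2 = (0.3179, 0.4967, -0.6854, 0.4271).
r_{13} = q_1·v_3 = -1.4142; r_{23} = q_2·v_3 = -3.8145.
u_3 = v_3 + 1.4142·q_1 + 3.8145·q_2 = (-1.1208, -0.4387, 0.3854, 1.9627).
‖u_3‖ = 2.3344, so q_3 = (-0.4801, -0.1879, 0.1651, 0.8408).
Qᵀb = (2.1213, -0.9834, 3.5335).
Back-substitute: x_3 = 3.5335/2.3344 = 1.5137.
x_2 = (-0.9834 + 3.8145·1.5137)/5.5927 = 0.8566.
x_1 = (2.1213 − 2.5927·0.8566 + 1.4142·1.5137)/4.2426 = 0.4811.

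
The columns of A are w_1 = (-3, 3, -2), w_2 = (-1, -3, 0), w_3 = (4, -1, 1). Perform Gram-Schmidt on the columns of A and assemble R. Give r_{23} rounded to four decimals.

r_{23} = -1.9490

w_1 = (-3, 3, -2); ‖w_1‖ = 4.6904, so e_1 = (-0.6396, 0.6396, -0.4264).
e_1·w_2 = (-0.6396)·(-1) + 0.6396·(-3) + (-0.4264)·0 = -1.2792.
u_2 = w_2 + 1.2792·e_1 = (-1.8182, -2.1818, -0.5455).
‖u_2‖ = 2.8920, so e_2 = (-0.6287, -0.7544, -0.1886).
r_{23} = e_2·w_3 = -1.9490.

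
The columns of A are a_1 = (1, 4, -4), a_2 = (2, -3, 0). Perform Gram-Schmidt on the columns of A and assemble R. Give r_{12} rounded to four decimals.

a_1 = (1, 4, -4); ‖a_1‖ = 5.7446, so e_1 = (0.1741, 0.6963, -0.6963).
r_{12} = e_1·a_2 = -1.7408.

r_{12} = -1.7408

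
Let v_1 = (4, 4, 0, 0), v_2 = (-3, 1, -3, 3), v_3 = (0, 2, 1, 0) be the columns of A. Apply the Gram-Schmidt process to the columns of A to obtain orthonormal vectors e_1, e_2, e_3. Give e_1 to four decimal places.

e_1 = v_1/‖v_1‖ = (4, 4, 0, 0)/5.6569 = (0.7071, 0.7071, 0.0000, 0.0000).

e_1 = (0.7071, 0.7071, 0.0000, 0.0000)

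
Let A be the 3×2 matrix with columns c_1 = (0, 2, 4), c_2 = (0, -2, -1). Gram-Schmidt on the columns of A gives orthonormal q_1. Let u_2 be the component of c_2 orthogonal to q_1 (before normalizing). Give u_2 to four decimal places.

u_2 = (0.0000, -1.2000, 0.6000)

q_1 = c_1/‖c_1‖ = (0, 2, 4)/4.4721 = (0.0000, 0.4472, 0.8944).
r_{12} = q_1·c_2 = -1.7889.
u_2 = c_2 + 1.7889·q_1 = (0.0000, -1.2000, 0.6000).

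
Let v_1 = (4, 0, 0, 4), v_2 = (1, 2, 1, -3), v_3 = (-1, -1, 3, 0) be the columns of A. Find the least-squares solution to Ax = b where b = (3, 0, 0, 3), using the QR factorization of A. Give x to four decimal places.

x = (0.7500, 0.0000, 0.0000)

v_1 = (4, 0, 0, 4); ‖v_1‖ = 5.6569, so q_1 = (0.7071, 0.0000, 0.0000, 0.7071).
q_1·v_2 = 0.7071·1 + 0.0000·2 + 0.0000·1 + 0.7071·(-3) = -1.4142.
u_2 = v_2 + 1.4142·q_1 = (2.0000, 2.0000, 1.0000, -2.0000).
‖u_2‖ = 3.6056, so q_2 = (0.5547, 0.5547, 0.2774, -0.5547).
q_1·v_3 = 0.7071·(-1) + 0.0000·(-1) + 0.0000·3 + 0.7071·0 = -0.7071; q_2·v_3 = 0.5547·(-1) + 0.5547·(-1) + 0.2774·3 + (-0.5547)·0 = -0.2774.
u_3 = v_3 + 0.7071·q_1 + 0.2774·q_2 = (-0.3462, -0.8462, 3.0769, 0.3462).
‖u_3‖ = 3.2285, so q_3 = (-0.1072, -0.2621, 0.9531, 0.1072).
Qᵀb = (4.2426, 0.0000, 0.0000).
Back-substitute: x_3 = 0.0000/3.2285 = 0.0000.
x_2 = (0.0000 + 0.2774·0.0000)/3.6056 = 0.0000.
x_1 = (4.2426 + 1.4142·0.0000 + 0.7071·0.0000)/5.6569 = 0.7500.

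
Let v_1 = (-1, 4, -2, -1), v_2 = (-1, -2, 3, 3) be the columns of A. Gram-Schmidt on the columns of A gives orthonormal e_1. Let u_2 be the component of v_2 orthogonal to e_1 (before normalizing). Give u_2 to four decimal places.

v_1 = (-1, 4, -2, -1); ‖v_1‖ = 4.6904, so e_1 = (-0.2132, 0.8528, -0.4264, -0.2132).
e_1·v_2 = (-0.2132)·(-1) + 0.8528·(-2) + (-0.4264)·3 + (-0.2132)·3 = -3.4112.
u_2 = v_2 + 3.4112·e_1 = (-1.7273, 0.9091, 1.5455, 2.2727).

u_2 = (-1.7273, 0.9091, 1.5455, 2.2727)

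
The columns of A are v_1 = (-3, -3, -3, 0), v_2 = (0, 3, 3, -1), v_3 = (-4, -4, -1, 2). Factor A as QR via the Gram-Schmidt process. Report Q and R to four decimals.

Q = [[-0.5774, -0.7559, -0.2275], [-0.5774, 0.3780, -0.3640], [-0.5774, 0.3780, 0.5915], [0.0000, -0.3780, 0.6825]], R = [[5.1962, -3.4641, 5.1962], [0.0000, 2.6458, 0.3780], [0.0000, 0.0000, 3.1396]]

v_1 = (-3, -3, -3, 0); ‖v_1‖ = 5.1962, so e_1 = (-0.5774, -0.5774, -0.5774, 0.0000).
e_1·v_2 = (-0.5774)·0 + (-0.5774)·3 + (-0.5774)·3 + 0.0000·(-1) = -3.4641.
u_2 = v_2 + 3.4641·e_1 = (-2.0000, 1.0000, 1.0000, -1.0000).
‖u_2‖ = 2.6458, so e_2 = (-0.7559, 0.3780, 0.3780, -0.3780).
e_1·v_3 = (-0.5774)·(-4) + (-0.5774)·(-4) + (-0.5774)·(-1) + 0.0000·2 = 5.1962; e_2·v_3 = (-0.7559)·(-4) + 0.3780·(-4) + 0.3780·(-1) + (-0.3780)·2 = 0.3780.
u_3 = v_3 − 5.1962·e_1 − 0.3780·e_2 = (-0.7143, -1.1429, 1.8571, 2.1429).
‖u_3‖ = 3.1396, so e_3 = (-0.2275, -0.3640, 0.5915, 0.6825).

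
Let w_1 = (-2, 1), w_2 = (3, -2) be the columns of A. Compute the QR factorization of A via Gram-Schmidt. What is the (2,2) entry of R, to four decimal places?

r_{22} = 0.4472

q_1 = w_1/‖w_1‖ = (-2, 1)/2.2361 = (-0.8944, 0.4472).
r_{12} = q_1·w_2 = -3.5777.
u_2 = w_2 + 3.5777·q_1 = (-0.2000, -0.4000).
r_{22} = ‖u_2‖ = 0.4472.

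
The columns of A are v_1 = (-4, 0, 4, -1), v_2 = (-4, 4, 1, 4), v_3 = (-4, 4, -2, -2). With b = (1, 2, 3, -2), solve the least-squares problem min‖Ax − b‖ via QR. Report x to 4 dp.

x = (0.3670, -0.1613, 0.0470)

q_1 = v_1/‖v_1‖ = (-4, 0, 4, -1)/5.7446 = (-0.6963, 0.0000, 0.6963, -0.1741).
r_{12} = q_1·v_2 = 2.7852.
u_2 = v_2 − 2.7852·q_1 = (-2.0606, 4.0000, -0.9394, 4.4848).
‖u_2‖ = 6.4220, so q_2 = (-0.3209, 0.6229, -0.1463, 0.6984).
r_{13} = q_1·v_3 = 1.7408; r_{23} = q_2·v_3 = 2.6707.
u_3 = v_3 − 1.7408·q_1 − 2.6707·q_2 = (-1.9309, 2.3365, -2.8215, -3.5621).
‖u_3‖ = 5.4623, so q_3 = (-0.3535, 0.4278, -0.5165, -0.6521).
Qᵀb = (1.7408, -0.9107, 0.2567).
Back-substitute: x_3 = 0.2567/5.4623 = 0.0470.
x_2 = (-0.9107 − 2.6707·0.0470)/6.4220 = -0.1613.
x_1 = (1.7408 − 2.7852·(-0.1613) − 1.7408·0.0470)/5.7446 = 0.3670.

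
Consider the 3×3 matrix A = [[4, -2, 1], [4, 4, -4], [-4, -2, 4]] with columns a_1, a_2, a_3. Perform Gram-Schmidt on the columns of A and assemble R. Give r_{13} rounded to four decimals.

e_1 = a_1/‖a_1‖ = (4, 4, -4)/6.9282 = (0.5774, 0.5774, -0.5774).
r_{13} = e_1·a_3 = -4.0415.

r_{13} = -4.0415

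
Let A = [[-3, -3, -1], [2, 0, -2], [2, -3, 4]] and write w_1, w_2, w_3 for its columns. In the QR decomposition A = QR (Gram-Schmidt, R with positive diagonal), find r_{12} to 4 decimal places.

w_1 = (-3, 2, 2); ‖w_1‖ = 4.1231, so q_1 = (-0.7276, 0.4851, 0.4851).
r_{12} = q_1·w_2 = 0.7276.

r_{12} = 0.7276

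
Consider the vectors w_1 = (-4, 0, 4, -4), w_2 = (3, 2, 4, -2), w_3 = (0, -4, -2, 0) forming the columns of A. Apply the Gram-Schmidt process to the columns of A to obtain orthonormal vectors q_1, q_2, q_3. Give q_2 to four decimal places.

q_1 = w_1/‖w_1‖ = (-4, 0, 4, -4)/6.9282 = (-0.5774, 0.0000, 0.5774, -0.5774).
r_{12} = q_1·w_2 = 1.7321.
u_2 = w_2 − 1.7321·q_1 = (4.0000, 2.0000, 3.0000, -1.0000).
‖u_2‖ = 5.4772, so q_2 = (0.7303, 0.3651, 0.5477, -0.1826).

q_2 = (0.7303, 0.3651, 0.5477, -0.1826)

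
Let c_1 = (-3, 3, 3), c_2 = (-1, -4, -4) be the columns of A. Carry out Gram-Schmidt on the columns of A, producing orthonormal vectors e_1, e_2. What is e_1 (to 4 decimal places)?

e_1 = (-0.5774, 0.5774, 0.5774)

c_1 = (-3, 3, 3); ‖c_1‖ = 5.1962, so e_1 = (-0.5774, 0.5774, 0.5774).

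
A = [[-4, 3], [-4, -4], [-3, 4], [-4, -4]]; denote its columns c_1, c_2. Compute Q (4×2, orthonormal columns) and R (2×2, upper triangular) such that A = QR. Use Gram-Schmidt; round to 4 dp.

Q = [[-0.5298, 0.4764], [-0.5298, -0.4600], [-0.3974, 0.5914], [-0.5298, -0.4600]], R = [[7.5498, 1.0596], [0.0000, 7.4751]]

c_1 = (-4, -4, -3, -4); ‖c_1‖ = 7.5498, so q_1 = (-0.5298, -0.5298, -0.3974, -0.5298).
q_1·c_2 = (-0.5298)·3 + (-0.5298)·(-4) + (-0.3974)·4 + (-0.5298)·(-4) = 1.0596.
u_2 = c_2 − 1.0596·q_1 = (3.5614, -3.4386, 4.4211, -3.4386).
‖u_2‖ = 7.4751, so q_2 = (0.4764, -0.4600, 0.5914, -0.4600).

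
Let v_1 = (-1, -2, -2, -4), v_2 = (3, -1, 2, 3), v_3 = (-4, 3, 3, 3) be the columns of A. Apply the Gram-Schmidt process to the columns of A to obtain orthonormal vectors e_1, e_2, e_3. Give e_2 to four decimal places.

e_2 = (0.6859, -0.6977, 0.1892, 0.0828)

e_1 = v_1/‖v_1‖ = (-1, -2, -2, -4)/5.0000 = (-0.2000, -0.4000, -0.4000, -0.8000).
r_{12} = e_1·v_2 = -3.4000.
u_2 = v_2 + 3.4000·e_1 = (2.3200, -2.3600, 0.6400, 0.2800).
‖u_2‖ = 3.3823, so e_2 = (0.6859, -0.6977, 0.1892, 0.0828).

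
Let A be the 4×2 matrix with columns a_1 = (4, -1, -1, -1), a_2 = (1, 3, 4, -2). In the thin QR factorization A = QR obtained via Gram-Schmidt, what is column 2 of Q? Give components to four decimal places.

e_1 = a_1/‖a_1‖ = (4, -1, -1, -1)/4.3589 = (0.9177, -0.2294, -0.2294, -0.2294).
r_{12} = e_1·a_2 = -0.2294.
u_2 = a_2 + 0.2294·e_1 = (1.2105, 2.9474, 3.9474, -2.0526).
‖u_2‖ = 5.4724, so e_2 = (0.2212, 0.5386, 0.7213, -0.3751).

e_2 = (0.2212, 0.5386, 0.7213, -0.3751)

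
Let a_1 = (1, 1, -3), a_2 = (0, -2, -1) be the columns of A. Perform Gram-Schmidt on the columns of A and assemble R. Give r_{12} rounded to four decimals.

e_1 = a_1/‖a_1‖ = (1, 1, -3)/3.3166 = (0.3015, 0.3015, -0.9045).
r_{12} = e_1·a_2 = 0.3015.

r_{12} = 0.3015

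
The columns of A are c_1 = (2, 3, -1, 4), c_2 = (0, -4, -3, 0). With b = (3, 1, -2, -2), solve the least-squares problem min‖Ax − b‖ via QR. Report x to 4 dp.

c_1 = (2, 3, -1, 4); ‖c_1‖ = 5.4772, so e_1 = (0.3651, 0.5477, -0.1826, 0.7303).
e_1·c_2 = 0.3651·0 + 0.5477·(-4) + (-0.1826)·(-3) + 0.7303·0 = -1.6432.
u_2 = c_2 + 1.6432·e_1 = (0.6000, -3.1000, -3.3000, 1.2000).
‖u_2‖ = 4.7223, so e_2 = (0.1271, -0.6565, -0.6988, 0.2541).
Qᵀb = (0.5477, 0.6141).
Back-substitute: x_2 = 0.6141/4.7223 = 0.1300.
x_1 = (0.5477 + 1.6432·0.1300)/5.4772 = 0.1390.

x = (0.1390, 0.1300)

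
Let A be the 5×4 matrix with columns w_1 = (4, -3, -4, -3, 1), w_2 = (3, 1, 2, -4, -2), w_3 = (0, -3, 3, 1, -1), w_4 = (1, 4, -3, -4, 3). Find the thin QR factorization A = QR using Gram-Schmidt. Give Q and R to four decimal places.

Q = [[0.5601, 0.3800, 0.0874, -0.1677], [-0.4201, 0.2929, -0.8161, -0.0461], [-0.5601, 0.5090, 0.5123, 0.3582], [-0.4201, -0.5962, 0.1968, -0.3764], [0.1400, -0.3940, -0.1583, 0.8365]], R = [[7.1414, 1.5403, -0.9802, 2.6605], [0.0000, 5.6238, 0.4463, 1.2273], [0.0000, 0.0000, 4.3405, -5.9762], [0.0000, 0.0000, 0.0000, 2.5885]]

w_1 = (4, -3, -4, -3, 1); ‖w_1‖ = 7.1414, so e_1 = (0.5601, -0.4201, -0.5601, -0.4201, 0.1400).
e_1·w_2 = 0.5601·3 + (-0.4201)·1 + (-0.5601)·2 + (-0.4201)·(-4) + 0.1400·(-2) = 1.5403.
u_2 = w_2 − 1.5403·e_1 = (2.1373, 1.6471, 2.8627, -3.3529, -2.2157).
‖u_2‖ = 5.6238, so e_2 = (0.3800, 0.2929, 0.5090, -0.5962, -0.3940).
e_1·w_3 = 0.5601·0 + (-0.4201)·(-3) + (-0.5601)·3 + (-0.4201)·1 + 0.1400·(-1) = -0.9802; e_2·w_3 = 0.3800·0 + 0.2929·(-3) + 0.5090·3 + (-0.5962)·1 + (-0.3940)·(-1) = 0.4463.
u_3 = w_3 + 0.9802·e_1 − 0.4463·e_2 = (0.3794, -3.5425, 2.2238, 0.8543, -0.6869).
‖u_3‖ = 4.3405, so e_3 = (0.0874, -0.8161, 0.5123, 0.1968, -0.1583).
e_1·w_4 = 0.5601·1 + (-0.4201)·4 + (-0.5601)·(-3) + (-0.4201)·(-4) + 0.1400·3 = 2.6605; e_2·w_4 = 0.3800·1 + 0.2929·4 + 0.5090·(-3) + (-0.5962)·(-4) + (-0.3940)·3 = 1.2273; e_3·w_4 = 0.0874·1 + (-0.8161)·4 + 0.5123·(-3) + 0.1968·(-4) + (-0.1583)·3 = -5.9762.
u_4 = w_4 − 2.6605·e_1 − 1.2273·e_2 + 5.9762·e_3 = (-0.4342, -0.1192, 0.9273, -0.9744, 2.1652).
‖u_4‖ = 2.5885, so e_4 = (-0.1677, -0.0461, 0.3582, -0.3764, 0.8365).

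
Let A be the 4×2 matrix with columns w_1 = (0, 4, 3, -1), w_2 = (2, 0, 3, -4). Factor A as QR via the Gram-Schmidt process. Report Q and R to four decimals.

e_1 = w_1/‖w_1‖ = (0, 4, 3, -1)/5.0990 = (0.0000, 0.7845, 0.5883, -0.1961).
r_{12} = e_1·w_2 = 2.5495.
u_2 = w_2 − 2.5495·e_1 = (2.0000, -2.0000, 1.5000, -3.5000).
‖u_2‖ = 4.7434, so e_2 = (0.4216, -0.4216, 0.3162, -0.7379).

Q = [[0.0000, 0.4216], [0.7845, -0.4216], [0.5883, 0.3162], [-0.1961, -0.7379]], R = [[5.0990, 2.5495], [0.0000, 4.7434]]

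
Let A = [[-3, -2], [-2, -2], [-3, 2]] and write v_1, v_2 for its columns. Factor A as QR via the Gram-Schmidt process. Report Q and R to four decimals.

e_1 = v_1/‖v_1‖ = (-3, -2, -3)/4.6904 = (-0.6396, -0.4264, -0.6396).
r_{12} = e_1·v_2 = 0.8528.
u_2 = v_2 − 0.8528·e_1 = (-1.4545, -1.6364, 2.5455).
‖u_2‖ = 3.3575, so e_2 = (-0.4332, -0.4874, 0.7581).

Q = [[-0.6396, -0.4332], [-0.4264, -0.4874], [-0.6396, 0.7581]], R = [[4.6904, 0.8528], [0.0000, 3.3575]]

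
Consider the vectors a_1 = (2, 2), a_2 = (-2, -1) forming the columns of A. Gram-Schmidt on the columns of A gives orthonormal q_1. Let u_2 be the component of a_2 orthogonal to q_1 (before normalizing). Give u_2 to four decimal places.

u_2 = (-0.5000, 0.5000)

a_1 = (2, 2); ‖a_1‖ = 2.8284, so q_1 = (0.7071, 0.7071).
q_1·a_2 = 0.7071·(-2) + 0.7071·(-1) = -2.1213.
u_2 = a_2 + 2.1213·q_1 = (-0.5000, 0.5000).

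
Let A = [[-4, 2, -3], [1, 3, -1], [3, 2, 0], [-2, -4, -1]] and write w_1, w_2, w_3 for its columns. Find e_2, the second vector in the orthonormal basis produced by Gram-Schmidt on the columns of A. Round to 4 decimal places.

e_1 = w_1/‖w_1‖ = (-4, 1, 3, -2)/5.4772 = (-0.7303, 0.1826, 0.5477, -0.3651).
r_{12} = e_1·w_2 = 1.6432.
u_2 = w_2 − 1.6432·e_1 = (3.2000, 2.7000, 1.1000, -3.4000).
‖u_2‖ = 5.5045, so e_2 = (0.5813, 0.4905, 0.1998, -0.6177).

e_2 = (0.5813, 0.4905, 0.1998, -0.6177)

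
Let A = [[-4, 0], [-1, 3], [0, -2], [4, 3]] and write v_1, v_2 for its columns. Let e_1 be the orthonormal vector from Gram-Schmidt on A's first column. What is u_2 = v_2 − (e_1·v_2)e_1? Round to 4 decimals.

u_2 = (1.0909, 3.2727, -2.0000, 1.9091)

v_1 = (-4, -1, 0, 4); ‖v_1‖ = 5.7446, so e_1 = (-0.6963, -0.1741, 0.0000, 0.6963).
e_1·v_2 = (-0.6963)·0 + (-0.1741)·3 + 0.0000·(-2) + 0.6963·3 = 1.5667.
u_2 = v_2 − 1.5667·e_1 = (1.0909, 3.2727, -2.0000, 1.9091).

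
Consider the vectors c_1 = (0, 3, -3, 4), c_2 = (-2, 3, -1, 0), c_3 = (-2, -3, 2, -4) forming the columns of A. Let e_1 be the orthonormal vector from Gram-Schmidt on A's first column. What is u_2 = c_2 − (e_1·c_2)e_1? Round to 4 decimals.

c_1 = (0, 3, -3, 4); ‖c_1‖ = 5.8310, so e_1 = (0.0000, 0.5145, -0.5145, 0.6860).
e_1·c_2 = 0.0000·(-2) + 0.5145·3 + (-0.5145)·(-1) + 0.6860·0 = 2.0580.
u_2 = c_2 − 2.0580·e_1 = (-2.0000, 1.9412, 0.0588, -1.4118).

u_2 = (-2.0000, 1.9412, 0.0588, -1.4118)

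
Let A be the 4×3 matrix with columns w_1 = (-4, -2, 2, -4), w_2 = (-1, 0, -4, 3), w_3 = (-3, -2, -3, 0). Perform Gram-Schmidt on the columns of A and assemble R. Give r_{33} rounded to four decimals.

w_1 = (-4, -2, 2, -4); ‖w_1‖ = 6.3246, so q_1 = (-0.6325, -0.3162, 0.3162, -0.6325).
q_1·w_2 = (-0.6325)·(-1) + (-0.3162)·0 + 0.3162·(-4) + (-0.6325)·3 = -2.5298.
u_2 = w_2 + 2.5298·q_1 = (-2.6000, -0.8000, -3.2000, 1.4000).
‖u_2‖ = 4.4272, so q_2 = (-0.5873, -0.1807, -0.7228, 0.3162).
q_1·w_3 = (-0.6325)·(-3) + (-0.3162)·(-2) + 0.3162·(-3) + (-0.6325)·0 = 1.5811; q_2·w_3 = (-0.5873)·(-3) + (-0.1807)·(-2) + (-0.7228)·(-3) + 0.3162·0 = 4.2917.
u_3 = w_3 − 1.5811·q_1 − 4.2917·q_2 = (0.5204, -0.7245, -0.3980, -0.3571).
r_{33} = ‖u_3‖ = 1.0400.

r_{33} = 1.0400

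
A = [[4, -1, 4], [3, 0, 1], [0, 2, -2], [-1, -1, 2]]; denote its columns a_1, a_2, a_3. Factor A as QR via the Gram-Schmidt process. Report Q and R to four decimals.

Q = [[0.7845, -0.2265, 0.3950], [0.5883, 0.1456, -0.2995], [0.0000, 0.8411, 0.5383], [-0.1961, -0.4691, 0.6815]], R = [[5.0990, -0.5883, 3.3340], [0.0000, 2.3778, -3.3807], [0.0000, 0.0000, 1.5671]]

q_1 = a_1/‖a_1‖ = (4, 3, 0, -1)/5.0990 = (0.7845, 0.5883, 0.0000, -0.1961).
r_{12} = q_1·a_2 = -0.5883.
u_2 = a_2 + 0.5883·q_1 = (-0.5385, 0.3462, 2.0000, -1.1154).
‖u_2‖ = 2.3778, so q_2 = (-0.2265, 0.1456, 0.8411, -0.4691).
r_{13} = q_1·a_3 = 3.3340; r_{23} = q_2·a_3 = -3.3807.
u_3 = a_3 − 3.3340·q_1 + 3.3807·q_2 = (0.6190, -0.4694, 0.8435, 1.0680).
‖u_3‖ = 1.5671, so q_3 = (0.3950, -0.2995, 0.5383, 0.6815).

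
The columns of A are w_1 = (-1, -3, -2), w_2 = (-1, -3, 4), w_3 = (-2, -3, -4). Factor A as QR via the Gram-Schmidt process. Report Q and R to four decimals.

w_1 = (-1, -3, -2); ‖w_1‖ = 3.7417, so q_1 = (-0.2673, -0.8018, -0.5345).
q_1·w_2 = (-0.2673)·(-1) + (-0.8018)·(-3) + (-0.5345)·4 = 0.5345.
u_2 = w_2 − 0.5345·q_1 = (-0.8571, -2.5714, 4.2857).
‖u_2‖ = 5.0709, so q_2 = (-0.1690, -0.5071, 0.8452).
q_1·w_3 = (-0.2673)·(-2) + (-0.8018)·(-3) + (-0.5345)·(-4) = 5.0780; q_2·w_3 = (-0.1690)·(-2) + (-0.5071)·(-3) + 0.8452·(-4) = -1.5213.
u_3 = w_3 − 5.0780·q_1 + 1.5213·q_2 = (-0.9000, 0.3000, 0.0000).
‖u_3‖ = 0.9487, so q_3 = (-0.9487, 0.3162, 0.0000).

Q = [[-0.2673, -0.1690, -0.9487], [-0.8018, -0.5071, 0.3162], [-0.5345, 0.8452, 0.0000]], R = [[3.7417, 0.5345, 5.0780], [0.0000, 5.0709, -1.5213], [0.0000, 0.0000, 0.9487]]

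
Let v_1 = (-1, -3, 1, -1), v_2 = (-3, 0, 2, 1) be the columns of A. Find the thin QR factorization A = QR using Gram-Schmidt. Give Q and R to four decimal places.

Q = [[-0.2887, -0.7493], [-0.8660, 0.2810], [0.2887, 0.4683], [-0.2887, 0.3746]], R = [[3.4641, 1.1547], [0.0000, 3.5590]]

v_1 = (-1, -3, 1, -1); ‖v_1‖ = 3.4641, so e_1 = (-0.2887, -0.8660, 0.2887, -0.2887).
e_1·v_2 = (-0.2887)·(-3) + (-0.8660)·0 + 0.2887·2 + (-0.2887)·1 = 1.1547.
u_2 = v_2 − 1.1547·e_1 = (-2.6667, 1.0000, 1.6667, 1.3333).
‖u_2‖ = 3.5590, so e_2 = (-0.7493, 0.2810, 0.4683, 0.3746).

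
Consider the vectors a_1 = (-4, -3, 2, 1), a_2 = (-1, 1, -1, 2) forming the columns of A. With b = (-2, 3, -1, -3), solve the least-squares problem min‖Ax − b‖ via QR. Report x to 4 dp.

x = (-0.2010, 0.0287)

a_1 = (-4, -3, 2, 1); ‖a_1‖ = 5.4772, so q_1 = (-0.7303, -0.5477, 0.3651, 0.1826).
q_1·a_2 = (-0.7303)·(-1) + (-0.5477)·1 + 0.3651·(-1) + 0.1826·2 = 0.1826.
u_2 = a_2 − 0.1826·q_1 = (-0.8667, 1.1000, -1.0667, 1.9667).
‖u_2‖ = 2.6394, so q_2 = (-0.3284, 0.4168, -0.4041, 0.7451).
Qᵀb = (-1.0954, 0.0758).
Back-substitute: x_2 = 0.0758/2.6394 = 0.0287.
x_1 = (-1.0954 − 0.1826·0.0287)/5.4772 = -0.2010.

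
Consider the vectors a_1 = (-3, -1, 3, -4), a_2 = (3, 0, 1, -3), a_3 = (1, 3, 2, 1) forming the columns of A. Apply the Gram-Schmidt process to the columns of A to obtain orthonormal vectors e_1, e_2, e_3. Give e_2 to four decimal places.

a_1 = (-3, -1, 3, -4); ‖a_1‖ = 5.9161, so e_1 = (-0.5071, -0.1690, 0.5071, -0.6761).
e_1·a_2 = (-0.5071)·3 + (-0.1690)·0 + 0.5071·1 + (-0.6761)·(-3) = 1.0142.
u_2 = a_2 − 1.0142·e_1 = (3.5143, 0.1714, 0.4857, -2.3143).
‖u_2‖ = 4.2393, so e_2 = (0.8290, 0.0404, 0.1146, -0.5459).

e_2 = (0.8290, 0.0404, 0.1146, -0.5459)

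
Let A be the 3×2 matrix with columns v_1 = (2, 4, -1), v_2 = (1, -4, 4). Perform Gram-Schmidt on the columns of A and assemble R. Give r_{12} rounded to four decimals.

r_{12} = -3.9279

v_1 = (2, 4, -1); ‖v_1‖ = 4.5826, so e_1 = (0.4364, 0.8729, -0.2182).
r_{12} = e_1·v_2 = -3.9279.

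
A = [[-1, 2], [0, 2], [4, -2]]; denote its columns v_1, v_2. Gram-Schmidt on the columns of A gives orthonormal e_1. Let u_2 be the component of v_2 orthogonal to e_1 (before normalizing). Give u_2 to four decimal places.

v_1 = (-1, 0, 4); ‖v_1‖ = 4.1231, so e_1 = (-0.2425, 0.0000, 0.9701).
e_1·v_2 = (-0.2425)·2 + 0.0000·2 + 0.9701·(-2) = -2.4254.
u_2 = v_2 + 2.4254·e_1 = (1.4118, 2.0000, 0.3529).

u_2 = (1.4118, 2.0000, 0.3529)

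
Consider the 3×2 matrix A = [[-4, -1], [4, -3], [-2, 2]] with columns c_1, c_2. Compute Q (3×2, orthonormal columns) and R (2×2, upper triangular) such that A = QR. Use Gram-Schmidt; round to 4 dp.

Q = [[-0.6667, -0.7379], [0.6667, -0.5270], [-0.3333, 0.4216]], R = [[6.0000, -2.0000], [0.0000, 3.1623]]

c_1 = (-4, 4, -2); ‖c_1‖ = 6.0000, so q_1 = (-0.6667, 0.6667, -0.3333).
q_1·c_2 = (-0.6667)·(-1) + 0.6667·(-3) + (-0.3333)·2 = -2.0000.
u_2 = c_2 + 2.0000·q_1 = (-2.3333, -1.6667, 1.3333).
‖u_2‖ = 3.1623, so q_2 = (-0.7379, -0.5270, 0.4216).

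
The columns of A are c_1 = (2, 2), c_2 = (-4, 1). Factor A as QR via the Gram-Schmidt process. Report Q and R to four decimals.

Q = [[0.7071, -0.7071], [0.7071, 0.7071]], R = [[2.8284, -2.1213], [0.0000, 3.5355]]

c_1 = (2, 2); ‖c_1‖ = 2.8284, so q_1 = (0.7071, 0.7071).
q_1·c_2 = 0.7071·(-4) + 0.7071·1 = -2.1213.
u_2 = c_2 + 2.1213·q_1 = (-2.5000, 2.5000).
‖u_2‖ = 3.5355, so q_2 = (-0.7071, 0.7071).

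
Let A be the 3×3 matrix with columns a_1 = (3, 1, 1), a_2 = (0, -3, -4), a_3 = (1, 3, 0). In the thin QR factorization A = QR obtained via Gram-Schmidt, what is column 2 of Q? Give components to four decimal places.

e_2 = (0.4212, -0.5215, -0.7421)

a_1 = (3, 1, 1); ‖a_1‖ = 3.3166, so e_1 = (0.9045, 0.3015, 0.3015).
e_1·a_2 = 0.9045·0 + 0.3015·(-3) + 0.3015·(-4) = -2.1106.
u_2 = a_2 + 2.1106·e_1 = (1.9091, -2.3636, -3.3636).
‖u_2‖ = 4.5327, so e_2 = (0.4212, -0.5215, -0.7421).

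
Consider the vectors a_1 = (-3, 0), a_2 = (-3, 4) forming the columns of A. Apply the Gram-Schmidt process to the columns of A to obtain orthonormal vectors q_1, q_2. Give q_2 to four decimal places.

q_2 = (0.0000, 1.0000)

q_1 = a_1/‖a_1‖ = (-3, 0)/3.0000 = (-1.0000, 0.0000).
r_{12} = q_1·a_2 = 3.0000.
u_2 = a_2 − 3.0000·q_1 = (0.0000, 4.0000).
‖u_2‖ = 4.0000, so q_2 = (0.0000, 1.0000).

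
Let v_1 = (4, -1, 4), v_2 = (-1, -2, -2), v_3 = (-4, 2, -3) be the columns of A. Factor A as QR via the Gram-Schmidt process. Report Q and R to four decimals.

Q = [[0.6963, 0.0868, -0.7125], [-0.1741, -0.9426, -0.2850], [0.6963, -0.3225, 0.6412]], R = [[5.7446, -1.7408, -5.2223], [0.0000, 2.4433, -1.2651], [0.0000, 0.0000, 0.3562]]

v_1 = (4, -1, 4); ‖v_1‖ = 5.7446, so q_1 = (0.6963, -0.1741, 0.6963).
q_1·v_2 = 0.6963·(-1) + (-0.1741)·(-2) + 0.6963·(-2) = -1.7408.
u_2 = v_2 + 1.7408·q_1 = (0.2121, -2.3030, -0.7879).
‖u_2‖ = 2.4433, so q_2 = (0.0868, -0.9426, -0.3225).
q_1·v_3 = 0.6963·(-4) + (-0.1741)·2 + 0.6963·(-3) = -5.2223; q_2·v_3 = 0.0868·(-4) + (-0.9426)·2 + (-0.3225)·(-3) = -1.2651.
u_3 = v_3 + 5.2223·q_1 + 1.2651·q_2 = (-0.2538, -0.1015, 0.2284).
‖u_3‖ = 0.3562, so q_3 = (-0.7125, -0.2850, 0.6412).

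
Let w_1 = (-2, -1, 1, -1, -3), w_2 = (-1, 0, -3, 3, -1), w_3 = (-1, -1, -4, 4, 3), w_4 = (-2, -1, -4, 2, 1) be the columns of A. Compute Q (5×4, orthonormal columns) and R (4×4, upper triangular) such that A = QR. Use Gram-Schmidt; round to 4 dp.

Q = [[-0.5000, -0.2520, -0.5386, -0.1425], [-0.2500, -0.0140, -0.6253, 0.1672], [0.2500, -0.6579, -0.0043, -0.6733], [-0.2500, 0.6579, 0.0043, -0.7043], [-0.7500, -0.2659, 0.5646, 0.0495]], R = [[4.0000, -0.2500, -3.5000, -1.0000], [0.0000, 4.4651, 4.7311, 4.1992], [0.0000, 0.0000, 2.8925, 2.2932], [0.0000, 0.0000, 0.0000, 1.4519]]

e_1 = w_1/‖w_1‖ = (-2, -1, 1, -1, -3)/4.0000 = (-0.5000, -0.2500, 0.2500, -0.2500, -0.7500).
r_{12} = e_1·w_2 = -0.2500.
u_2 = w_2 + 0.2500·e_1 = (-1.1250, -0.0625, -2.9375, 2.9375, -1.1875).
‖u_2‖ = 4.4651, so e_2 = (-0.2520, -0.0140, -0.6579, 0.6579, -0.2659).
r_{13} = e_1·w_3 = -3.5000; r_{23} = e_2·w_3 = 4.7311.
u_3 = w_3 + 3.5000·e_1 − 4.7311·e_2 = (-1.5580, -1.8088, -0.0125, 0.0125, 1.6332).
‖u_3‖ = 2.8925, so e_3 = (-0.5386, -0.6253, -0.0043, 0.0043, 0.5646).
r_{14} = e_1·w_4 = -1.0000; r_{24} = e_2·w_4 = 4.1992; r_{34} = e_3·w_4 = 2.2932.
u_4 = w_4 + 1.0000·e_1 − 4.1992·e_2 − 2.2932·e_3 = (-0.2068, 0.2428, -0.9775, -1.0225, 0.0719).
‖u_4‖ = 1.4519, so e_4 = (-0.1425, 0.1672, -0.6733, -0.7043, 0.0495).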